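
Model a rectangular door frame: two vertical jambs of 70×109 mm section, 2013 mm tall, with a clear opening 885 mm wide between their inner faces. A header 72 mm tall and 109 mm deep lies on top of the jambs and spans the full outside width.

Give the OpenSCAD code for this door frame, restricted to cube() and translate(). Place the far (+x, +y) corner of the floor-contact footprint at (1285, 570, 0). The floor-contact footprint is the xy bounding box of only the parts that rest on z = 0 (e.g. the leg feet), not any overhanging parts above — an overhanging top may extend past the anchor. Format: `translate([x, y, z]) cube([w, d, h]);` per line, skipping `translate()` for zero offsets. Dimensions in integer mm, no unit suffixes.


translate([260, 461, 0]) cube([70, 109, 2013]);
translate([1215, 461, 0]) cube([70, 109, 2013]);
translate([260, 461, 2013]) cube([1025, 109, 72]);


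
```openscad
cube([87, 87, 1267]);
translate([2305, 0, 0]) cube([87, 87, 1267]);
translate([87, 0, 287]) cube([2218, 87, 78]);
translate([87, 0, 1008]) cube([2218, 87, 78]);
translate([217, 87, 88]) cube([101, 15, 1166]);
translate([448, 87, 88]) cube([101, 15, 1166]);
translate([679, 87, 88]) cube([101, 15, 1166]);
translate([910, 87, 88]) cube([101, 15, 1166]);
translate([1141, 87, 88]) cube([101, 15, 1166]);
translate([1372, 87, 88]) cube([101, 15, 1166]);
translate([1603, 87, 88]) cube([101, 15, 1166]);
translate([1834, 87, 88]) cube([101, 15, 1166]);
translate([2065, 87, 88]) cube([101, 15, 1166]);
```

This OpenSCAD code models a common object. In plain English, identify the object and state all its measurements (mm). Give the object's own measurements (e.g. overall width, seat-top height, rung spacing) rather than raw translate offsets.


A fence section. Two 87×87 mm posts, 1267 mm tall, stand on the floor with a clear span of 2218 mm between their inner faces. Two horizontal rails of 87×78 mm section span the gap between the posts with their undersides at z = 287 mm and z = 1008 mm, flush with the posts' −y face. 9 pickets, each 101 mm wide, 15 mm thick and 1166 mm tall, are fixed to the +y face of the rails with their bottoms at z = 88 mm, spaced across the span with a 130 mm gap after the −x post and between neighbouring pickets, with 139 mm left before the +x post.


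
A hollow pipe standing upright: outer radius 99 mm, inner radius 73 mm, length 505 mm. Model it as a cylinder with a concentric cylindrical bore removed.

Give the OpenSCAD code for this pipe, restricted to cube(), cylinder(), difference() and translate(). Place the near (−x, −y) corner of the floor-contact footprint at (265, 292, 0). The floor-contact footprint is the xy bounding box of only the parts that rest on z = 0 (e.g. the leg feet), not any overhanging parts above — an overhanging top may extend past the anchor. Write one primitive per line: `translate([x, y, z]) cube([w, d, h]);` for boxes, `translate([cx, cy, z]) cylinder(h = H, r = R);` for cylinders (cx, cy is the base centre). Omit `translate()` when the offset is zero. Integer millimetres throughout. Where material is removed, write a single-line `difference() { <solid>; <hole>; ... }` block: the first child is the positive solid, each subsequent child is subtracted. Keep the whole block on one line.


difference() { translate([364, 391, 0]) cylinder(h = 505, r = 99); translate([364, 391, 0]) cylinder(h = 505, r = 73); }


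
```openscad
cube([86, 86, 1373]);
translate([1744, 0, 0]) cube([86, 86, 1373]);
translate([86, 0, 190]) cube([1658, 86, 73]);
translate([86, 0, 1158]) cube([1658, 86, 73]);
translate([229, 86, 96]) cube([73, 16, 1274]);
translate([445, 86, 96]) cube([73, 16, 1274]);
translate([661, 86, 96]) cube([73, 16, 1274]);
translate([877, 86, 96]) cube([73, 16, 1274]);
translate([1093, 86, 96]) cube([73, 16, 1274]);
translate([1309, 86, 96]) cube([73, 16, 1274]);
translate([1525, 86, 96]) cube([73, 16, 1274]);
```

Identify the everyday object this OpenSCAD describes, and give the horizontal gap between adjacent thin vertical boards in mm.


A fence section. The picket gap is 143 mm.

Two posts, two rails, 7 pickets — a fence section. Span 1658 mm holds 7 pickets of 73 mm with 8 equal gaps: ⌊(1658 − 7·73) / 8⌋ = 143 mm.


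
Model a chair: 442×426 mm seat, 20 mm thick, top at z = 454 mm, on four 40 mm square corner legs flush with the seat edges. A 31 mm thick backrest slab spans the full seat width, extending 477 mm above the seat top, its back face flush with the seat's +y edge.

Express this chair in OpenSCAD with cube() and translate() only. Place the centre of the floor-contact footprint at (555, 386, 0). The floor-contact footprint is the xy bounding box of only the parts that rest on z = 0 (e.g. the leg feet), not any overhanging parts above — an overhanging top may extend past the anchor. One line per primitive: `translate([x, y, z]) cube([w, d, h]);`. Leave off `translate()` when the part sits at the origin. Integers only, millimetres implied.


// leg_h = 454 - 20 = 434
translate([334, 173, 434]) cube([442, 426, 20]);
translate([334, 173, 0]) cube([40, 40, 434]);
translate([736, 173, 0]) cube([40, 40, 434]);
translate([334, 559, 0]) cube([40, 40, 434]);
translate([736, 559, 0]) cube([40, 40, 434]);
translate([334, 568, 454]) cube([442, 31, 477]);


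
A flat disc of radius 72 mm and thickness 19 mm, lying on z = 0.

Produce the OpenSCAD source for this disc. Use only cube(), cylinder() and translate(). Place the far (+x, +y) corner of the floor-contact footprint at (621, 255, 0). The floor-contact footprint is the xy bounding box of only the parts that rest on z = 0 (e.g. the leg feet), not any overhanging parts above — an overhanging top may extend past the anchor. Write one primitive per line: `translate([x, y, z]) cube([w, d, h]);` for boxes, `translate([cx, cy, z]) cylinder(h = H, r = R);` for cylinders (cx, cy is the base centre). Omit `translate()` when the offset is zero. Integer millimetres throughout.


translate([549, 183, 0]) cylinder(h = 19, r = 72);


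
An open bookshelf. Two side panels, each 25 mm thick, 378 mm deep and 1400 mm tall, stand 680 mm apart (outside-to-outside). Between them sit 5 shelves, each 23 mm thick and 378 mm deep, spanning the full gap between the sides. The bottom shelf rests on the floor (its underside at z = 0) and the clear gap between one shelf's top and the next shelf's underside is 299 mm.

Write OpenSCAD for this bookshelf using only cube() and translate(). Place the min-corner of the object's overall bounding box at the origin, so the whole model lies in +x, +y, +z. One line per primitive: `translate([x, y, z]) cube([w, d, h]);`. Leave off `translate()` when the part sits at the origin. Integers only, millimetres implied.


cube([25, 378, 1400]);
translate([655, 0, 0]) cube([25, 378, 1400]);
translate([25, 0, 0]) cube([630, 378, 23]);
translate([25, 0, 322]) cube([630, 378, 23]);
translate([25, 0, 644]) cube([630, 378, 23]);
translate([25, 0, 966]) cube([630, 378, 23]);
translate([25, 0, 1288]) cube([630, 378, 23]);


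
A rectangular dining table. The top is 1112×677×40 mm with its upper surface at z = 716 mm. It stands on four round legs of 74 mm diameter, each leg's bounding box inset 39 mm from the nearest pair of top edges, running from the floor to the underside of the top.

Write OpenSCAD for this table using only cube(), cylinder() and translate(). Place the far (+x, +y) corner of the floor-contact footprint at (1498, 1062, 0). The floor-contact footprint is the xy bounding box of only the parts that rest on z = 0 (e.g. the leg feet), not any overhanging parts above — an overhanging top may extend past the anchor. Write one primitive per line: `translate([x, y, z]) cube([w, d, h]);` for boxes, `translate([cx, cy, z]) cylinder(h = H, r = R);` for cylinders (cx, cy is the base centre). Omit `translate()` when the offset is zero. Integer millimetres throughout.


translate([425, 424, 676]) cube([1112, 677, 40]);
translate([501, 500, 0]) cylinder(h = 676, r = 37);
translate([1461, 500, 0]) cylinder(h = 676, r = 37);
translate([501, 1025, 0]) cylinder(h = 676, r = 37);
translate([1461, 1025, 0]) cylinder(h = 676, r = 37);


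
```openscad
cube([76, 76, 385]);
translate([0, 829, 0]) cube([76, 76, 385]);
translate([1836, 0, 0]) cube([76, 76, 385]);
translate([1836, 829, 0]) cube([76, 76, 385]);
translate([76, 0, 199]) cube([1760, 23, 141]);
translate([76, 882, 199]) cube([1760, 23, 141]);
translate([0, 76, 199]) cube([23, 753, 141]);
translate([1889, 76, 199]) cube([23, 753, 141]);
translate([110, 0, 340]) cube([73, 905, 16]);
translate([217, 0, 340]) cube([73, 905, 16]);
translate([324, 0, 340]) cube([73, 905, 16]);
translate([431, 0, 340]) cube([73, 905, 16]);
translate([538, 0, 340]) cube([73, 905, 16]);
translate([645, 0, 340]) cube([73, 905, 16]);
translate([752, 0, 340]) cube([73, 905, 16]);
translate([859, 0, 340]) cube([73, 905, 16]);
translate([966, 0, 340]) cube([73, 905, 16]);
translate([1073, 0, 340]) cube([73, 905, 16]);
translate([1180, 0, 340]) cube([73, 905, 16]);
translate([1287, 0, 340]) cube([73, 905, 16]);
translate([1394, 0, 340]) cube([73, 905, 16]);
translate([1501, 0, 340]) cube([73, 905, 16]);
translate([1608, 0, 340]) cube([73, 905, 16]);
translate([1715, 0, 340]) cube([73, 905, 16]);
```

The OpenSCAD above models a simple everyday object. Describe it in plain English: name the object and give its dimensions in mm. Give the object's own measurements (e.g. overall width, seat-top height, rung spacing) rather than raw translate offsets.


A bed frame 1912 mm long (x) by 905 mm wide (y). Four 76×76 mm corner posts, 385 mm tall, at the corners of the footprint. Four rails of 23 mm thickness and 141 mm height run between adjacent posts with their undersides at z = 199 mm, their outer faces flush with the outside of the frame (the two x-running rails run between the posts' inner faces; the two y-running rails run between the posts' inner faces). 16 slats, each 73 mm wide (x) and 16 mm thick, lie across the top of the two x-running rails, running the full 905 mm width of the frame in y; along x they sit between the end posts with a 34 mm gap after the −x posts and between neighbouring slats, leaving 48 mm before the +x posts.


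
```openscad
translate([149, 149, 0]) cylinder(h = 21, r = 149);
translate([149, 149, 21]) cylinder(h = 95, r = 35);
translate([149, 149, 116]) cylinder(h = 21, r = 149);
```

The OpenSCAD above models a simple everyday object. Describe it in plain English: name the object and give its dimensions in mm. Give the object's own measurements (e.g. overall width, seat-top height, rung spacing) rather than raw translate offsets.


A spool: two coaxial disc flanges of radius 149 mm and thickness 21 mm, joined by a core cylinder of radius 35 mm and height 95 mm. The lower flange rests on z = 0 and the three cylinders share a vertical axis.


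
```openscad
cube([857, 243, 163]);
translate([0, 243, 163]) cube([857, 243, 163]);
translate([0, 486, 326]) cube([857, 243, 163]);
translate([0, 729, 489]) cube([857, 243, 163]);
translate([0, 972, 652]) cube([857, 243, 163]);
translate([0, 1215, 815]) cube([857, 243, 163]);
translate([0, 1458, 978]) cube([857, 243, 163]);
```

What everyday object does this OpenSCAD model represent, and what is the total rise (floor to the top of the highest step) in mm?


A staircase. The total rise is 1141 mm.

7 identical blocks, each offset up and back from the previous — a staircase. Each step is 163 mm tall and there are 7 of them, so the total rise is 7 × 163 = 1141 mm.


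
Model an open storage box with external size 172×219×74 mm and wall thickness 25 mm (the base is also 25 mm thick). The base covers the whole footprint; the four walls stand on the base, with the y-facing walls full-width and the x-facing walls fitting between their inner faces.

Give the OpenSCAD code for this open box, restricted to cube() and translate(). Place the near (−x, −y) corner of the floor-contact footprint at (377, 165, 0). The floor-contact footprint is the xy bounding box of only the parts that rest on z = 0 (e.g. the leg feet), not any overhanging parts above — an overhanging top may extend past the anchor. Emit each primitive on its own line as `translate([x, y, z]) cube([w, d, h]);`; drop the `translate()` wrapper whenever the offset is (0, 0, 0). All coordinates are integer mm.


translate([377, 165, 0]) cube([172, 219, 25]);
translate([377, 165, 25]) cube([172, 25, 49]);
translate([377, 359, 25]) cube([172, 25, 49]);
translate([377, 190, 25]) cube([25, 169, 49]);
translate([524, 190, 25]) cube([25, 169, 49]);


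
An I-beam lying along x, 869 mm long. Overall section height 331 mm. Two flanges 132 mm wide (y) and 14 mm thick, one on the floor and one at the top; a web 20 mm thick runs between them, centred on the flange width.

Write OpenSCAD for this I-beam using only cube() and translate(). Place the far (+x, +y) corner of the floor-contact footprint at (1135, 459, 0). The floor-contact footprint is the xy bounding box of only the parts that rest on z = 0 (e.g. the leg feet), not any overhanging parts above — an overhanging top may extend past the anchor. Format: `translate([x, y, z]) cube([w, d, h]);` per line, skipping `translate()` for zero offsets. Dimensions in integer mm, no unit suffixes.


translate([266, 327, 0]) cube([869, 132, 14]);
translate([266, 383, 14]) cube([869, 20, 303]);
translate([266, 327, 317]) cube([869, 132, 14]);


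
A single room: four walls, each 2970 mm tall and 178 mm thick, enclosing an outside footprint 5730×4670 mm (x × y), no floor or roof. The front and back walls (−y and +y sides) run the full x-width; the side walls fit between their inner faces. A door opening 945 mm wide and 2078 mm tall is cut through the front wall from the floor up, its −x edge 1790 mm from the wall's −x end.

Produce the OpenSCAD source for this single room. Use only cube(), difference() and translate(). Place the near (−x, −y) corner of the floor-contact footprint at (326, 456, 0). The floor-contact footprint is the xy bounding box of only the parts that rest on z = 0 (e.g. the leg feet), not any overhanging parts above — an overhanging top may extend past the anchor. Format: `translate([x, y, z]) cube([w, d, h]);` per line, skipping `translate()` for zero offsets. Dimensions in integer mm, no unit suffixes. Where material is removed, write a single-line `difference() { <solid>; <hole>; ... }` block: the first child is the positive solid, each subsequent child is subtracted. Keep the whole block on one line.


difference() { translate([326, 456, 0]) cube([5730, 178, 2970]); translate([2116, 456, 0]) cube([945, 178, 2078]); }
translate([326, 4948, 0]) cube([5730, 178, 2970]);
translate([326, 634, 0]) cube([178, 4314, 2970]);
translate([5878, 634, 0]) cube([178, 4314, 2970]);


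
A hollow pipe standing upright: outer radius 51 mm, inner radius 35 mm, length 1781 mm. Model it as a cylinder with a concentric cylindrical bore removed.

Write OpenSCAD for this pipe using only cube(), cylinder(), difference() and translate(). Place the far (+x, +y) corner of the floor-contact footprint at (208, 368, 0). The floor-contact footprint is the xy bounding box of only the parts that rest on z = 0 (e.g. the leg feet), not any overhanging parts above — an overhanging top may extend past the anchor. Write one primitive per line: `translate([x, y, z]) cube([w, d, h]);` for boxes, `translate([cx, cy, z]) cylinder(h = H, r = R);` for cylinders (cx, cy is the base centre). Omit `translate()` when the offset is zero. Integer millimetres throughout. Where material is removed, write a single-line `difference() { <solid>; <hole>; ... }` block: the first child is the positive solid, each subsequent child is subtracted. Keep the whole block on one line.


difference() { translate([157, 317, 0]) cylinder(h = 1781, r = 51); translate([157, 317, 0]) cylinder(h = 1781, r = 35); }


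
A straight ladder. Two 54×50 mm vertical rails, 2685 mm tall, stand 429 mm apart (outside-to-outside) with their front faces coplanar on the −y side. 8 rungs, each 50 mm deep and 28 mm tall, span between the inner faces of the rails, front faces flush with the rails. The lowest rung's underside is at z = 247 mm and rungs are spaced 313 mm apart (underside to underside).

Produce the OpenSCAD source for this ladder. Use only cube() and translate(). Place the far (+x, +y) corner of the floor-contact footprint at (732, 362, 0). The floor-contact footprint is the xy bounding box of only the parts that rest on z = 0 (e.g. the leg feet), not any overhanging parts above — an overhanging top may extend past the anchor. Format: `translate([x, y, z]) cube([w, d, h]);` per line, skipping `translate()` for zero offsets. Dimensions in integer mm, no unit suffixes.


// rung span = 429 - 2*54 = 321
// rung[k] z = 247 + k*313
translate([303, 312, 0]) cube([54, 50, 2685]);
translate([678, 312, 0]) cube([54, 50, 2685]);
translate([357, 312, 247]) cube([321, 50, 28]);
translate([357, 312, 560]) cube([321, 50, 28]);
translate([357, 312, 873]) cube([321, 50, 28]);
translate([357, 312, 1186]) cube([321, 50, 28]);
translate([357, 312, 1499]) cube([321, 50, 28]);
translate([357, 312, 1812]) cube([321, 50, 28]);
translate([357, 312, 2125]) cube([321, 50, 28]);
translate([357, 312, 2438]) cube([321, 50, 28]);


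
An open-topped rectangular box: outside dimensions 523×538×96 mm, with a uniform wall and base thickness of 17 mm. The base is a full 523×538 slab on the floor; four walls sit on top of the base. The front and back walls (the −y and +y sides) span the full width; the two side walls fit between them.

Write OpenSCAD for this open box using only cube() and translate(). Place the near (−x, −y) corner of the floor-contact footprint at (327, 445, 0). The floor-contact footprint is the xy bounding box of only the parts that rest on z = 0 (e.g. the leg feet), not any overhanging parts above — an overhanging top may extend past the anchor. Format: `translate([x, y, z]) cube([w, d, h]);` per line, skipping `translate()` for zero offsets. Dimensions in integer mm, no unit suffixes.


translate([327, 445, 0]) cube([523, 538, 17]);
translate([327, 445, 17]) cube([523, 17, 79]);
translate([327, 966, 17]) cube([523, 17, 79]);
translate([327, 462, 17]) cube([17, 504, 79]);
translate([833, 462, 17]) cube([17, 504, 79]);


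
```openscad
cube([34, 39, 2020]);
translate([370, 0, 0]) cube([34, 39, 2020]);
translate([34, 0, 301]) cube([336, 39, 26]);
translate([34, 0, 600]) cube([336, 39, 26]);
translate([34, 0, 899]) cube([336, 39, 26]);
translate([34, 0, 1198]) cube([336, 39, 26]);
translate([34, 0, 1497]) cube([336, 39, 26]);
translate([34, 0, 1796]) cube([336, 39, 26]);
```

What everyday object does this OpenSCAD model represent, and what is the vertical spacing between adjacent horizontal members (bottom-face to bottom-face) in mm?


A ladder. The rung spacing is 299 mm.

Two tall 34×39 posts with 6 short bars between them — a ladder. Adjacent rungs sit at z = 301 and z = 600, so the spacing is 600 − 301 = 299 mm.


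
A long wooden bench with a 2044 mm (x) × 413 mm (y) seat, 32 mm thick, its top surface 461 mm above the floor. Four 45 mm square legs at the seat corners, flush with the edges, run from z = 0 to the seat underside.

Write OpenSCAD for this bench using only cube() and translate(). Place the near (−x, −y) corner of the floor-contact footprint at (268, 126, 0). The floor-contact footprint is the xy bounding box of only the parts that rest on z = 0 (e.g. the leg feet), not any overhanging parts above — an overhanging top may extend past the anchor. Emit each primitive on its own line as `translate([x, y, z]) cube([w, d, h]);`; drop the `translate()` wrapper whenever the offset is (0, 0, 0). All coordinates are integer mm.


translate([268, 126, 429]) cube([2044, 413, 32]);
translate([268, 126, 0]) cube([45, 45, 429]);
translate([268, 494, 0]) cube([45, 45, 429]);
translate([2267, 126, 0]) cube([45, 45, 429]);
translate([2267, 494, 0]) cube([45, 45, 429]);


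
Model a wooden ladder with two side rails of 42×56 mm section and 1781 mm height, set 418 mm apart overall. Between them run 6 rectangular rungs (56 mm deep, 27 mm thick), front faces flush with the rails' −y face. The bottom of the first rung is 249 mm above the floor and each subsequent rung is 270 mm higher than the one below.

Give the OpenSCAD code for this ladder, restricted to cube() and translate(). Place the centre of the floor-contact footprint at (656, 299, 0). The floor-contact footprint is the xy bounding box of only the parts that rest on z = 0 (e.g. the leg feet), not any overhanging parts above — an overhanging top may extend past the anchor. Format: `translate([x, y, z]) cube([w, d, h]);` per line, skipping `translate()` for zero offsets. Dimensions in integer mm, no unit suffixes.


translate([447, 271, 0]) cube([42, 56, 1781]);
translate([823, 271, 0]) cube([42, 56, 1781]);
translate([489, 271, 249]) cube([334, 56, 27]);
translate([489, 271, 519]) cube([334, 56, 27]);
translate([489, 271, 789]) cube([334, 56, 27]);
translate([489, 271, 1059]) cube([334, 56, 27]);
translate([489, 271, 1329]) cube([334, 56, 27]);
translate([489, 271, 1599]) cube([334, 56, 27]);


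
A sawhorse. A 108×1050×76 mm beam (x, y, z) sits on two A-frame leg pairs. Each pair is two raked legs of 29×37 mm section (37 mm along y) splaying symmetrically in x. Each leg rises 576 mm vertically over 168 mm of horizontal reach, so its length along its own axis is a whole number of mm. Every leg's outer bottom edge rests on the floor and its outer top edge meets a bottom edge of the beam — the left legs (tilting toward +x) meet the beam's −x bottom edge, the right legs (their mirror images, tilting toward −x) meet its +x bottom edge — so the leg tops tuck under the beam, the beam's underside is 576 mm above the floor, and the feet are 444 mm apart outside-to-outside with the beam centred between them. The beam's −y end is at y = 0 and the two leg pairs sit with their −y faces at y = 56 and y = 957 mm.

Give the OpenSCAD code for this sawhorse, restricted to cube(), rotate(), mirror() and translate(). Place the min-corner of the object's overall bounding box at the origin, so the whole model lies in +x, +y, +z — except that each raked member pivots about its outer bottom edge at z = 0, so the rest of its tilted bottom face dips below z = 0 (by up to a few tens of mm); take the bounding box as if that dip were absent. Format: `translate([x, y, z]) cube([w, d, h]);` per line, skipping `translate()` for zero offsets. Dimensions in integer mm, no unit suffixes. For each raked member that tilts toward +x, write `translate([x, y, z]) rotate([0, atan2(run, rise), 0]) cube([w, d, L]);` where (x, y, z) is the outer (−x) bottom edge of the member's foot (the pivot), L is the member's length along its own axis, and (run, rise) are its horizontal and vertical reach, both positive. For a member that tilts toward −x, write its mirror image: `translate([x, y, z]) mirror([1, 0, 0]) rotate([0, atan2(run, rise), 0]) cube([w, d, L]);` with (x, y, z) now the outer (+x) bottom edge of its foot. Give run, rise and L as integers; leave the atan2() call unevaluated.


// leg length = √(168² + 576²) = 600
// right-leg outer foot x = 2·168 + 108 = 444
// beam min-corner = (168, 0, 576)
translate([168, 0, 576]) cube([108, 1050, 76]);
translate([0, 56, 0]) rotate([0, atan2(168, 576), 0]) cube([29, 37, 600]);
translate([444, 56, 0]) mirror([1, 0, 0]) rotate([0, atan2(168, 576), 0]) cube([29, 37, 600]);
translate([0, 957, 0]) rotate([0, atan2(168, 576), 0]) cube([29, 37, 600]);
translate([444, 957, 0]) mirror([1, 0, 0]) rotate([0, atan2(168, 576), 0]) cube([29, 37, 600]);


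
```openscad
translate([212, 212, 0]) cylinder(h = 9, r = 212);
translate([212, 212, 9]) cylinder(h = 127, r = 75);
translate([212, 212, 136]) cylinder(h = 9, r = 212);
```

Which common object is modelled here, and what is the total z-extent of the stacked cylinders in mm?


A spool. The overall height is 145 mm.

Three coaxial cylinders, large–small–large — a spool. Two 9 mm flanges and a 127 mm core give 9 + 127 + 9 = 145 mm.


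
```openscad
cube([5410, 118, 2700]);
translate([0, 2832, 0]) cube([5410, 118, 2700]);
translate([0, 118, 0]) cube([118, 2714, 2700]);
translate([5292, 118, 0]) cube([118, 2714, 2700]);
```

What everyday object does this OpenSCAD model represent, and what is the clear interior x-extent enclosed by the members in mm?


A house (or room) frame. The interior width is 5174 mm.

Four 2700 mm walls enclosing a rectangle with no floor or roof — a room or house frame. Outside width is 5410 mm and wall thickness is 118 mm, so the interior width is 5410 − 2 × 118 = 5174 mm.


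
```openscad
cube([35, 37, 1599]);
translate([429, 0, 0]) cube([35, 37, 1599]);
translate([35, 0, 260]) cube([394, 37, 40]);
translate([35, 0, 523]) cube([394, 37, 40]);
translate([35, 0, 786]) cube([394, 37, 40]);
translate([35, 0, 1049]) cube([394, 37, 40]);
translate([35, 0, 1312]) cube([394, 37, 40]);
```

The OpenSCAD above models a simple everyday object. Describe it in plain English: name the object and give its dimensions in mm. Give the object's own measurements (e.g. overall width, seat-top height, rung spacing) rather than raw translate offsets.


A straight ladder. Two 35×37 mm vertical rails, 1599 mm tall, stand 464 mm apart (outside-to-outside) with their front faces coplanar on the −y side. 5 rungs, each 37 mm deep and 40 mm tall, span between the inner faces of the rails, front faces flush with the rails. The lowest rung's underside is at z = 260 mm and rungs are spaced 263 mm apart (underside to underside).


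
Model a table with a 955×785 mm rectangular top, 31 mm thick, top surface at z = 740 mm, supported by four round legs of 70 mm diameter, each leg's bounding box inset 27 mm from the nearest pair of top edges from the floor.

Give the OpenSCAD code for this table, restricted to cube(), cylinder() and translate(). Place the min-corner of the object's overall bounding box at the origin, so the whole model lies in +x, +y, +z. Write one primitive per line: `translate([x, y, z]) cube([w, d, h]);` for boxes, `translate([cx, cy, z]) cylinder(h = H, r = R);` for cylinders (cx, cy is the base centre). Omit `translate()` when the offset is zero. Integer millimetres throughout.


translate([0, 0, 709]) cube([955, 785, 31]);
translate([62, 62, 0]) cylinder(h = 709, r = 35);
translate([893, 62, 0]) cylinder(h = 709, r = 35);
translate([62, 723, 0]) cylinder(h = 709, r = 35);
translate([893, 723, 0]) cylinder(h = 709, r = 35);


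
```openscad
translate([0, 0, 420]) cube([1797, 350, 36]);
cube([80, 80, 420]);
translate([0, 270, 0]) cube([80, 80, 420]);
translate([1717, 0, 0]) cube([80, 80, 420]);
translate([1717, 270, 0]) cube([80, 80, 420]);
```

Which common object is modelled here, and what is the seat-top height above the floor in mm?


A bench. The seat-top height is 456 mm.

A long slab on four corner posts — a bench. The slab sits at z = 420 with thickness 36, so the top is 420 + 36 = 456 mm.


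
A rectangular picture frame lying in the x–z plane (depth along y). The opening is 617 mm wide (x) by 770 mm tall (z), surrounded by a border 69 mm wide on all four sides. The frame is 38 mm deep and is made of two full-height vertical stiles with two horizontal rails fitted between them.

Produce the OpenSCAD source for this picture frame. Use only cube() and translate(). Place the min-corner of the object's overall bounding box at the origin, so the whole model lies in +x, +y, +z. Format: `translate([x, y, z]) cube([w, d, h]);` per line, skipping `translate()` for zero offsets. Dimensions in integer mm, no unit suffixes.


cube([69, 38, 908]);
translate([686, 0, 0]) cube([69, 38, 908]);
translate([69, 0, 0]) cube([617, 38, 69]);
translate([69, 0, 839]) cube([617, 38, 69]);


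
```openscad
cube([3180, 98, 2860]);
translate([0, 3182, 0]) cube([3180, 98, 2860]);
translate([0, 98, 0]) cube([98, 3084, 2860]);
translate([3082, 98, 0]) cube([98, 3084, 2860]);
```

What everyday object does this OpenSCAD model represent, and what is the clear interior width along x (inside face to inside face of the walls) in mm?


A house (or room) frame. The interior width is 2984 mm.

Four 2860 mm walls enclosing a rectangle with no floor or roof — a room or house frame. Outside width is 3180 mm and wall thickness is 98 mm, so the interior width is 3180 − 2 × 98 = 2984 mm.


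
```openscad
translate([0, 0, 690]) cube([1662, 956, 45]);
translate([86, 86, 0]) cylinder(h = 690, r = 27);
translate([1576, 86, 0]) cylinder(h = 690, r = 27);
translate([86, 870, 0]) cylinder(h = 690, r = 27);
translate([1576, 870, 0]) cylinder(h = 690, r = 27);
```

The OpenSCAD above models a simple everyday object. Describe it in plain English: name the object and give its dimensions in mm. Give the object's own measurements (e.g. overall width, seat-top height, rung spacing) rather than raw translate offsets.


A rectangular dining table. The top is 1662×956×45 mm with its upper surface at z = 735 mm. It stands on four round legs of 54 mm diameter, each leg's bounding box inset 59 mm from the nearest pair of top edges, running from the floor to the underside of the top.


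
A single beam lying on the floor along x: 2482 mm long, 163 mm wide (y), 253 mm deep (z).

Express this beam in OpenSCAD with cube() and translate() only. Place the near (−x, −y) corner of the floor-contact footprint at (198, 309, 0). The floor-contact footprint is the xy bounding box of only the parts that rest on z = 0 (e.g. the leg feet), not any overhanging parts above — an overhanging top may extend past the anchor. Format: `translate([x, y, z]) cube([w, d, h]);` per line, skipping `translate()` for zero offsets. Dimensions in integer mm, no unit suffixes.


translate([198, 309, 0]) cube([2482, 163, 253]);


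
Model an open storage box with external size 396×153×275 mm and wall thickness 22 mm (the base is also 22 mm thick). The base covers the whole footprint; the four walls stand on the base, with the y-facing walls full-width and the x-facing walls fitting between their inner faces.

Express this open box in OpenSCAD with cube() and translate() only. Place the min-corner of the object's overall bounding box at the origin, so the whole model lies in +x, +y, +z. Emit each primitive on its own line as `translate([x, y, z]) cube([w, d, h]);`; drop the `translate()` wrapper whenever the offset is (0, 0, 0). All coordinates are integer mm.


cube([396, 153, 22]);
translate([0, 0, 22]) cube([396, 22, 253]);
translate([0, 131, 22]) cube([396, 22, 253]);
translate([0, 22, 22]) cube([22, 109, 253]);
translate([374, 22, 22]) cube([22, 109, 253]);


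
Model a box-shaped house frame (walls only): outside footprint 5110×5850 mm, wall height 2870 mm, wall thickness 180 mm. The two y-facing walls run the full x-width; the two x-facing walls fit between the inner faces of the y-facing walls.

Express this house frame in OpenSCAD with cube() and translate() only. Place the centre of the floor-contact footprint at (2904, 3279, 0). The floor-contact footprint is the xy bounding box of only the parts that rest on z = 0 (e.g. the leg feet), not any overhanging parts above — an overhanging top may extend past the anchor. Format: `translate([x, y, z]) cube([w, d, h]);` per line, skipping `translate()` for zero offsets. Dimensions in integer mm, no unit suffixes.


translate([349, 354, 0]) cube([5110, 180, 2870]);
translate([349, 6024, 0]) cube([5110, 180, 2870]);
translate([349, 534, 0]) cube([180, 5490, 2870]);
translate([5279, 534, 0]) cube([180, 5490, 2870]);


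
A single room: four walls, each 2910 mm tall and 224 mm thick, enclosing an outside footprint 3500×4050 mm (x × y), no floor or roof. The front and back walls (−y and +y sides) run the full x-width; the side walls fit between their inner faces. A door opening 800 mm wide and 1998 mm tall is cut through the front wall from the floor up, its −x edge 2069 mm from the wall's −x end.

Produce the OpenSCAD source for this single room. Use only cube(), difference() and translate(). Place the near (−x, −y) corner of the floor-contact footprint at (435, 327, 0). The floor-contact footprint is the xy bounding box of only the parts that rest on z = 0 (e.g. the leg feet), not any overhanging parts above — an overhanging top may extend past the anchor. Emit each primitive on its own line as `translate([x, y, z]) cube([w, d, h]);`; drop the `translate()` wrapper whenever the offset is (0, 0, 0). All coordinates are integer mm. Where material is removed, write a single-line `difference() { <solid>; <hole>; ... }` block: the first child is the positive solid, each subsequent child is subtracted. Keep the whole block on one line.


difference() { translate([435, 327, 0]) cube([3500, 224, 2910]); translate([2504, 327, 0]) cube([800, 224, 1998]); }
translate([435, 4153, 0]) cube([3500, 224, 2910]);
translate([435, 551, 0]) cube([224, 3602, 2910]);
translate([3711, 551, 0]) cube([224, 3602, 2910]);


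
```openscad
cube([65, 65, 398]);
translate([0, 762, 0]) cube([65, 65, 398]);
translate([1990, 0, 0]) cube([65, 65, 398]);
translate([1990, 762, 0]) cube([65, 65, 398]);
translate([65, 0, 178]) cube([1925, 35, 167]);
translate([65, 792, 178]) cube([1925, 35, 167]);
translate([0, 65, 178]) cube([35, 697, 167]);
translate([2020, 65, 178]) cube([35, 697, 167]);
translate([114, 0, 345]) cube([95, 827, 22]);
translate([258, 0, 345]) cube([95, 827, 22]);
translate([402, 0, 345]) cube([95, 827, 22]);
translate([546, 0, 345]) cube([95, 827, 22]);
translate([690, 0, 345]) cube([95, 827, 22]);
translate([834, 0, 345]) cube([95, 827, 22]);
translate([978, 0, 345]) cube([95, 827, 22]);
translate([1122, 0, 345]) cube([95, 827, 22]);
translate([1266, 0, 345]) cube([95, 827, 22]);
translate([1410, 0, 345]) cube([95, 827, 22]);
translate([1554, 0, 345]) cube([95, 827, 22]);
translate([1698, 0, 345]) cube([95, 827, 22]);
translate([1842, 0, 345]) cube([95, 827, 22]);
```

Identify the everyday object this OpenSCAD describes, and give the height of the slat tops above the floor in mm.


A bed frame. The slat-top height is 367 mm.

Four posts, four rails, and a row of slats — a bed frame. Slats sit on the rails at z = 178 + 167 = 345; with slat thickness 22, the top is 367 mm.


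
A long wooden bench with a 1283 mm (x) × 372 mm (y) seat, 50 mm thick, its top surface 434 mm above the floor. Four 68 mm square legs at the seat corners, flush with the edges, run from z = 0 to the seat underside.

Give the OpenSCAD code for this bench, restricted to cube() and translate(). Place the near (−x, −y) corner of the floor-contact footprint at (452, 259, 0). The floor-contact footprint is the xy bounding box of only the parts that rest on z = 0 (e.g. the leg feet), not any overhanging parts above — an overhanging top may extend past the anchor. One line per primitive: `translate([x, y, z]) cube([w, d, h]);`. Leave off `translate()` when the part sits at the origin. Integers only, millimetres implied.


translate([452, 259, 384]) cube([1283, 372, 50]);
translate([452, 259, 0]) cube([68, 68, 384]);
translate([452, 563, 0]) cube([68, 68, 384]);
translate([1667, 259, 0]) cube([68, 68, 384]);
translate([1667, 563, 0]) cube([68, 68, 384]);


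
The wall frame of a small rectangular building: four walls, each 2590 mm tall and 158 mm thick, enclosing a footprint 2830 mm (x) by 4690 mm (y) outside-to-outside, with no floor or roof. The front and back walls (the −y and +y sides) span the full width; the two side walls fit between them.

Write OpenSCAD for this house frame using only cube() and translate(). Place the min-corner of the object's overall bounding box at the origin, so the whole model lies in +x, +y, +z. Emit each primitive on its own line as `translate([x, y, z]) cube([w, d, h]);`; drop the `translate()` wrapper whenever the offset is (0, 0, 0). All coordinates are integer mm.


cube([2830, 158, 2590]);
translate([0, 4532, 0]) cube([2830, 158, 2590]);
translate([0, 158, 0]) cube([158, 4374, 2590]);
translate([2672, 158, 0]) cube([158, 4374, 2590]);


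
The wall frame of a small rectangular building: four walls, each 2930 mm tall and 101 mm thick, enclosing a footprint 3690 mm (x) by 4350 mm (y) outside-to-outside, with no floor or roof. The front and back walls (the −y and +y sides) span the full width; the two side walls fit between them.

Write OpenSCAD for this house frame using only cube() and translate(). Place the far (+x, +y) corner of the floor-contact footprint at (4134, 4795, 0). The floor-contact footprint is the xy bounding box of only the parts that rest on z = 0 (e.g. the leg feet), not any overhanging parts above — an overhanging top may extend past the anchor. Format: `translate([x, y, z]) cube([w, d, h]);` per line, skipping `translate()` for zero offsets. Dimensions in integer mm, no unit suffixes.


translate([444, 445, 0]) cube([3690, 101, 2930]);
translate([444, 4694, 0]) cube([3690, 101, 2930]);
translate([444, 546, 0]) cube([101, 4148, 2930]);
translate([4033, 546, 0]) cube([101, 4148, 2930]);


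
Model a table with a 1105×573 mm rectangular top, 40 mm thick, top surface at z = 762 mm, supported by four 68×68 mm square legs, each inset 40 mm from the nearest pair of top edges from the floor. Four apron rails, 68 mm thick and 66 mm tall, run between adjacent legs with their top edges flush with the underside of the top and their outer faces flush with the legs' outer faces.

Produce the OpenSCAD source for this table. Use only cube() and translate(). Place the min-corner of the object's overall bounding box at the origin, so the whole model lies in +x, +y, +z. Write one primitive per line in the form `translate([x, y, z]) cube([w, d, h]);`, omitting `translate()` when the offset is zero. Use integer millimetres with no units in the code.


translate([0, 0, 722]) cube([1105, 573, 40]);
translate([40, 40, 0]) cube([68, 68, 722]);
translate([997, 40, 0]) cube([68, 68, 722]);
translate([40, 465, 0]) cube([68, 68, 722]);
translate([997, 465, 0]) cube([68, 68, 722]);
translate([108, 40, 656]) cube([889, 68, 66]);
translate([108, 465, 656]) cube([889, 68, 66]);
translate([40, 108, 656]) cube([68, 357, 66]);
translate([997, 108, 656]) cube([68, 357, 66]);


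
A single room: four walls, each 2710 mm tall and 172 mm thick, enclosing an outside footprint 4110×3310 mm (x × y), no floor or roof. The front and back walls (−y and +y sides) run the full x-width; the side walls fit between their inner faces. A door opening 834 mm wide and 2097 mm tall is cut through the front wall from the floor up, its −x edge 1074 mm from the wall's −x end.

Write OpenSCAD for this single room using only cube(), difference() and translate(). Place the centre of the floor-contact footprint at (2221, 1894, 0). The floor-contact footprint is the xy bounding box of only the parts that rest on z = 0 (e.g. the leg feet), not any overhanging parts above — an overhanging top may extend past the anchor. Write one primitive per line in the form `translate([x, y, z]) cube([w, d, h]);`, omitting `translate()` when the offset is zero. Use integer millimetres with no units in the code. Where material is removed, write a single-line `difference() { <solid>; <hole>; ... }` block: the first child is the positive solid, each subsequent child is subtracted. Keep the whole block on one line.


difference() { translate([166, 239, 0]) cube([4110, 172, 2710]); translate([1240, 239, 0]) cube([834, 172, 2097]); }
translate([166, 3377, 0]) cube([4110, 172, 2710]);
translate([166, 411, 0]) cube([172, 2966, 2710]);
translate([4104, 411, 0]) cube([172, 2966, 2710]);


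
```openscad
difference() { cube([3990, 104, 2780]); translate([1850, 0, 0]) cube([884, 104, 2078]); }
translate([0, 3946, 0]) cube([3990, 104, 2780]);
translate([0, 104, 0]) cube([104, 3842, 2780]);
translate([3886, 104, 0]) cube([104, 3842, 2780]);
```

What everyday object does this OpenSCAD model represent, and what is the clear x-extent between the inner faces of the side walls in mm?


A single room. The interior width is 3782 mm.

Four walls enclosing a rectangle with a door in the front wall — a room. Outside width 3990 minus two 104 mm walls gives 3782 mm.
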